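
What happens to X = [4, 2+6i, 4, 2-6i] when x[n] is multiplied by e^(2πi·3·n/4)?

Modulation property: DFT(ω_4^(-3n)·x[n]) = X[(k-3) mod 4], so circularly shift X by 3 positions.

X[k-3] = [2+6i, 4, 2-6i, 4]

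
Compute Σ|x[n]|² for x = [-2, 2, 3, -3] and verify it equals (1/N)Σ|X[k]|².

Time domain:
Σ|x[n]|² = |-2|² + |2|² + |3|² + |-3|² = 26.0000

Frequency domain:
(1/4)Σ|X[k]|² = (1/4)(|0|² + |-5-5i|² + |2|² + |-5+5i|²) = (1/4)·104.0000 = 26.0000

Both sides agree, confirming Parseval's theorem.

Σ|x[n]|² = (1/N)Σ|X[k]|² = 26.0000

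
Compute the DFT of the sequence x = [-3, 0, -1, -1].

X[k] = Σ(n=0 to 3) x[n] · ω_4^(nk)
where ω_4 = e^(-2πi/4)

Computing each X[k]:
X[0] = -5
X[1] = -2-1i
X[2] = -3
X[3] = -2+1i

X = [-5, -2-1i, -3, -2+1i]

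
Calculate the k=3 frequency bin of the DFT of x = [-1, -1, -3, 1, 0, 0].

X[3] = Σ(n=0 to 5) x[n] · ω_6^(3n) where ω_6 = e^(-2πi/6)
= (-1)·ω_6^0 + (-1)·ω_6^3 + (-3)·ω_6^6 + (1)·ω_6^9 + (0)·ω_6^12 + (0)·ω_6^15

X[3] = -4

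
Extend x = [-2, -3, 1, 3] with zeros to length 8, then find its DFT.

Original 4-point DFT: [-1, -3+6i, -1, -3-6i]
Zero-padded 8-point DFT provides frequency interpolation.

DFT_8([x, 0, ...]) = [-1, -6.2426-1.0000i, -3+6i, 2.2426+1.0000i, -1, 2.2426-1.0000i, -3-6i, -6.2426+1.0000i]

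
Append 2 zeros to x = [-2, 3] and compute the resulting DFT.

Original 2-point DFT: [1, -5]
Zero-padded 4-point DFT provides frequency interpolation.

DFT_4([x, 0, ...]) = [1, -2-3i, -5, -2+3i]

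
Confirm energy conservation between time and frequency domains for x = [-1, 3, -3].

Time domain:
Σ|x[n]|² = |-1|² + |3|² + |-3|² = 19.0000

Frequency domain:
(1/3)Σ|X[k]|² = (1/3)(|-1|² + |-1.0000-5.1962i|² + |-1.0000+5.1962i|²) = (1/3)·57.0000 = 19.0000

Both sides agree, confirming Parseval's theorem.

Σ|x[n]|² = (1/N)Σ|X[k]|² = 19.0000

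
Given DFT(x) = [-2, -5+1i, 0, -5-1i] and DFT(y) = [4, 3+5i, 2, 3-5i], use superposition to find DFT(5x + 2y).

By linearity: DFT(5x + 2y) = 5·DFT(x) + 2·DFT(y)
= 5·[-2, -5+1i, 0, -5-1i] + 2·[4, 3+5i, 2, 3-5i]

Computing element-wise:
Z[0] = 5·(-2) + 2·(4) = -2
Z[1] = 5·(-5+1i) + 2·(3+5i) = -19+15i
Z[2] = 5·(0) + 2·(2) = 4
Z[3] = 5·(-5-1i) + 2·(3-5i) = -19-15i

DFT(5x + 2y) = 5·X + 2·Y = [-2, -19+15i, 4, -19-15i]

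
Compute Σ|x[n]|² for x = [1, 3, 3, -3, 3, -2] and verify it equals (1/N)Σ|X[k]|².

Time domain:
Σ|x[n]|² = |1|² + |3|² + |3|² + |-3|² + |3|² + |-2|² = 41.0000

Frequency domain:
(1/6)Σ|X[k]|² = (1/6)(|5|² + |1.5000-4.3301i|² + |-5.5000-4.3301i|² + |9|² + |-5.5000+4.3301i|² + |1.5000+4.3301i|²) = (1/6)·246.0000 = 41.0000

Both sides agree, confirming Parseval's theorem.

Σ|x[n]|² = (1/N)Σ|X[k]|² = 41.0000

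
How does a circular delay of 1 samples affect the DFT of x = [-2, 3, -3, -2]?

Time shift by 1: X_shifted[k] = ω_4^(1k) · X[k]
Shifted x = [-2, -2, 3, -3]

DFT(x[n-1]) = [-4, -5-1i, 6, -5+1i]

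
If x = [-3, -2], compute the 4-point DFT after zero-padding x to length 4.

Original 2-point DFT: [-5, -1]
Zero-padded 4-point DFT provides frequency interpolation.

DFT_4([x, 0, ...]) = [-5, -3+2i, -1, -3-2i]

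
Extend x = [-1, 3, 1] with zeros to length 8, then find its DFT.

Original 3-point DFT: [3, -3.0000-1.7321i, -3.0000+1.7321i]
Zero-padded 8-point DFT provides frequency interpolation.

DFT_8([x, 0, ...]) = [3, 1.1213-3.1213i, -2-3i, -3.1213-1.1213i, -3, -3.1213+1.1213i, -2+3i, 1.1213+3.1213i]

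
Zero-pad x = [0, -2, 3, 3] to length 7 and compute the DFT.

Original 4-point DFT: [4, -3+5i, 2, -3-5i]
Zero-padded 7-point DFT provides frequency interpolation.

DFT_7([x, 0, ...]) = [4, -4.6174-2.6628i, -0.3874+5.5970i, 3.0048+0.2885i, 3.0048-0.2885i, -0.3874-5.5970i, -4.6174+2.6628i]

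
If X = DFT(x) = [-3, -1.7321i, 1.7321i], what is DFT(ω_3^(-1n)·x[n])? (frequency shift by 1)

Modulation property: DFT(ω_3^(-1n)·x[n]) = X[(k-1) mod 3], so circularly shift X by 1 positions.

X[k-1] = [1.7321i, -3, -1.7321i]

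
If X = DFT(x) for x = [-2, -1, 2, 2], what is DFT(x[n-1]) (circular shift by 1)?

Time shift by 1: X_shifted[k] = ω_4^(1k) · X[k]
Shifted x = [2, -2, -1, 2]

DFT(x[n-1]) = [1, 3+4i, 1, 3-4i]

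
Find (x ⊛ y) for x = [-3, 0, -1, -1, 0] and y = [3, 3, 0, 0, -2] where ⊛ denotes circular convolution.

(x ⊛ y)[n] = Σ(m=0 to 4) x[m] · y[(n-m) mod 5]

Computing each output sample:
(x ⊛ y)[0] = -9
(x ⊛ y)[1] = -7
(x ⊛ y)[2] = -1
(x ⊛ y)[3] = -6
(x ⊛ y)[4] = 3

x ⊛ y = [-9, -7, -1, -6, 3]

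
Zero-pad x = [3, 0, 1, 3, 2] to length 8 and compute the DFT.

Original 5-point DFT: [9, 0.3820+3.0777i, 2.6180-0.7265i, 2.6180+0.7265i, 0.3820-3.0777i]
Zero-padded 8-point DFT provides frequency interpolation.

DFT_8([x, 0, ...]) = [9, -1.1213-3.1213i, 4+3i, 3.1213-1.1213i, 3, 3.1213+1.1213i, 4-3i, -1.1213+3.1213i]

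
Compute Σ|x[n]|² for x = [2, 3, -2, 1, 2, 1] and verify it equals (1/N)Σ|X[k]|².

Time domain:
Σ|x[n]|² = |2|² + |3|² + |-2|² + |1|² + |2|² + |1|² = 23.0000

Frequency domain:
(1/6)Σ|X[k]|² = (1/6)(|7|² + |3.0000+1.7321i|² + |1.0000-5.1962i|² + |-3|² + |1.0000+5.1962i|² + |3.0000-1.7321i|²) = (1/6)·138.0000 = 23.0000

Both sides agree, confirming Parseval's theorem.

Σ|x[n]|² = (1/N)Σ|X[k]|² = 23.0000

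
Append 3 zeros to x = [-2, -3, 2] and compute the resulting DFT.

Original 3-point DFT: [-3, -1.5000+4.3301i, -1.5000-4.3301i]
Zero-padded 6-point DFT provides frequency interpolation.

DFT_6([x, 0, ...]) = [-3, -4.5000+0.8660i, -1.5000+4.3301i, 3, -1.5000-4.3301i, -4.5000-0.8660i]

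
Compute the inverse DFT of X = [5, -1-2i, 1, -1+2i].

x[n] = (1/4) Σ(k=0 to 3) X[k] · e^(2πikn/4)

Computing each x[n]:
x[0] = 1
x[1] = 2
x[2] = 2
x[3] = 0

x = [1, 2, 2, 0]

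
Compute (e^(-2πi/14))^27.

Since ω_14^14 = 1, powers reduce modulo 14.
27 mod 14 = 13
So ω_14^27 = ω_14^13 = e^(-2πi·13/14)

ω_14^27 = ω_14^13 = 0.9010+0.4339i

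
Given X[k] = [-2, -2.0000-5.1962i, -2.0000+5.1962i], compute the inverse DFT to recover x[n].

x[n] = (1/3) Σ(k=0 to 2) X[k] · e^(2πikn/3)

Computing each x[n]:
x[0] = -2
x[1] = 3
x[2] = -3

x = [-2, 3, -3]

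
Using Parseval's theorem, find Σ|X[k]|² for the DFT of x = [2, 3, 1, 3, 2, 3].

Parseval: Σ|x[n]|² = (1/N)Σ|X[k]|², so Σ|X[k]|² = N·Σ|x[n]|² = 6·36.0000

Σ|X[k]|² = N·Σ|x[n]|² = 6·36.0000 = 216.0000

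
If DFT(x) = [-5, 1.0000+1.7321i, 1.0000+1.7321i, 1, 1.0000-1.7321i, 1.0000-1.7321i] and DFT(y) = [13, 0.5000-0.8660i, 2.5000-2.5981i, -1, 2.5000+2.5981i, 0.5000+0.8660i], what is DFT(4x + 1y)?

By linearity: DFT(4x + 1y) = 4·DFT(x) + 1·DFT(y)
= 4·[-5, 1.0000+1.7321i, 1.0000+1.7321i, 1, 1.0000-1.7321i, 1.0000-1.7321i] + 1·[13, 0.5000-0.8660i, 2.5000-2.5981i, -1, 2.5000+2.5981i, 0.5000+0.8660i]

Computing element-wise:
Z[0] = 4·(-5) + 1·(13) = -7
Z[1] = 4·(1.0000+1.7321i) + 1·(0.5000-0.8660i) = 4.5000+6.0624i
Z[2] = 4·(1.0000+1.7321i) + 1·(2.5000-2.5981i) = 6.5000+4.3303i
Z[3] = 4·(1) + 1·(-1) = 3
Z[4] = 4·(1.0000-1.7321i) + 1·(2.5000+2.5981i) = 6.5000-4.3303i
Z[5] = 4·(1.0000-1.7321i) + 1·(0.5000+0.8660i) = 4.5000-6.0624i

DFT(4x + 1y) = 4·X + 1·Y = [-7, 4.5000+6.0624i, 6.5000+4.3303i, 3, 6.5000-4.3303i, 4.5000-6.0624i]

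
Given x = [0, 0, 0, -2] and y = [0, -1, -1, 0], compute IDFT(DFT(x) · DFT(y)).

(x ⊛ y)[n] = Σ(m=0 to 3) x[m] · y[(n-m) mod 4]

Computing each output sample:
(x ⊛ y)[0] = 2
(x ⊛ y)[1] = 2
(x ⊛ y)[2] = 0
(x ⊛ y)[3] = 0

x ⊛ y = [2, 2, 0, 0]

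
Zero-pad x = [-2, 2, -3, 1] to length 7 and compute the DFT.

Original 4-point DFT: [-2, 1-1i, -8, 1+1i]
Zero-padded 7-point DFT provides frequency interpolation.

DFT_7([x, 0, ...]) = [-2, -0.9864+0.9272i, 0.8814-2.4697i, -5.8949-4.1882i, -5.8949+4.1882i, 0.8814+2.4697i, -0.9864-0.9272i]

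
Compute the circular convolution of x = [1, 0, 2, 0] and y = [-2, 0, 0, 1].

(x ⊛ y)[n] = Σ(m=0 to 3) x[m] · y[(n-m) mod 4]

Computing each output sample:
(x ⊛ y)[0] = -2
(x ⊛ y)[1] = 2
(x ⊛ y)[2] = -4
(x ⊛ y)[3] = 1

x ⊛ y = [-2, 2, -4, 1]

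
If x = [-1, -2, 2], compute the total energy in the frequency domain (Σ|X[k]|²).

Parseval: Σ|x[n]|² = (1/N)Σ|X[k]|², so Σ|X[k]|² = N·Σ|x[n]|² = 3·9.0000

Σ|X[k]|² = N·Σ|x[n]|² = 3·9.0000 = 27.0000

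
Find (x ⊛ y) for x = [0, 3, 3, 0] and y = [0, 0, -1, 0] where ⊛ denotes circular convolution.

(x ⊛ y)[n] = Σ(m=0 to 3) x[m] · y[(n-m) mod 4]

Computing each output sample:
(x ⊛ y)[0] = -3
(x ⊛ y)[1] = 0
(x ⊛ y)[2] = 0
(x ⊛ y)[3] = -3

x ⊛ y = [-3, 0, 0, -3]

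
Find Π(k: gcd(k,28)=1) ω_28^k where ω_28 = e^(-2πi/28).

The primitive 28th roots of unity are ω_28^k for k coprime to 28: k ∈ {1, 3, 5, 9, 11, 13, 15, 17, 19, 23, 25, 27}
Their product equals the constant term of the cyclotomic polynomial Φ_28(x) up to sign.
For n ≥ 3, the product of all primitive nth roots of unity is 1. (For n=1 it is 1; for n=2 it is -1.)

1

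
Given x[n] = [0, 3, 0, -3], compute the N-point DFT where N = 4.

X[k] = Σ(n=0 to 3) x[n] · ω_4^(nk)
where ω_4 = e^(-2πi/4)

Computing each X[k]:
X[0] = 0
X[1] = -6i
X[2] = 0
X[3] = 6i

X = [0, -6i, 0, 6i]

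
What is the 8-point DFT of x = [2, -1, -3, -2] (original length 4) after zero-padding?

Original 4-point DFT: [-4, 5-1i, 2, 5+1i]
Zero-padded 8-point DFT provides frequency interpolation.

DFT_8([x, 0, ...]) = [-4, 2.7071+5.1213i, 5-1i, 1.2929-0.8787i, 2, 1.2929+0.8787i, 5+1i, 2.7071-5.1213i]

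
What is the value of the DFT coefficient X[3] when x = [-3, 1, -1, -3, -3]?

X[3] = Σ(n=0 to 4) x[n] · ω_5^(3n) where ω_5 = e^(-2πi/5)
= (-3)·ω_5^0 + (1)·ω_5^3 + (-1)·ω_5^6 + (-3)·ω_5^9 + (-3)·ω_5^12

X[3] = -2.6180+0.4490i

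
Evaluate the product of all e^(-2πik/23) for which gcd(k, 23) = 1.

The primitive 23rd roots of unity are ω_23^k for k coprime to 23: k ∈ {1, 2, 3, 4, 5, 6, 7, 8, 9, 10, 11, 12, 13, 14, 15, 16, 17, 18, 19, 20, 21, 22}
Their product equals the constant term of the cyclotomic polynomial Φ_23(x) up to sign.
For n ≥ 3, the product of all primitive nth roots of unity is 1. (For n=1 it is 1; for n=2 it is -1.)

1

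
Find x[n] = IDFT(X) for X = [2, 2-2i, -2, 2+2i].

x[n] = (1/4) Σ(k=0 to 3) X[k] · e^(2πikn/4)

Computing each x[n]:
x[0] = 1
x[1] = 2
x[2] = -1
x[3] = 0

x = [1, 2, -1, 0]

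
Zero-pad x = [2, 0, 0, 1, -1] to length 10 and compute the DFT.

Original 5-point DFT: [2, 0.8820-0.3633i, 3.1180-1.5388i, 3.1180+1.5388i, 0.8820+0.3633i]
Zero-padded 10-point DFT provides frequency interpolation.

DFT_10([x, 0, ...]) = [2, 2.5000-0.3633i, 0.8820-0.3633i, 2.5000+1.5388i, 3.1180-1.5388i, 0, 3.1180+1.5388i, 2.5000-1.5388i, 0.8820+0.3633i, 2.5000+0.3633i]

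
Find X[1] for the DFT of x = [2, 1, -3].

X[1] = Σ(n=0 to 2) x[n] · ω_3^(1n) where ω_3 = e^(-2πi/3)
= (2)·ω_3^0 + (1)·ω_3^1 + (-3)·ω_3^2

X[1] = 3.0000-3.4641i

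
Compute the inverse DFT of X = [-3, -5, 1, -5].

x[n] = (1/4) Σ(k=0 to 3) X[k] · e^(2πikn/4)

Computing each x[n]:
x[0] = -3
x[1] = -1
x[2] = 2
x[3] = -1

x = [-3, -1, 2, -1]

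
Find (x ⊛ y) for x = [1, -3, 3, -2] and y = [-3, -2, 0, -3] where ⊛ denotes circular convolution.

(x ⊛ y)[n] = Σ(m=0 to 3) x[m] · y[(n-m) mod 4]

Computing each output sample:
(x ⊛ y)[0] = 10
(x ⊛ y)[1] = -2
(x ⊛ y)[2] = 3
(x ⊛ y)[3] = -3

x ⊛ y = [10, -2, 3, -3]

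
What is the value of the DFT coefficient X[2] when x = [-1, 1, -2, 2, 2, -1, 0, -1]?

X[2] = Σ(n=0 to 7) x[n] · ω_8^(2n) where ω_8 = e^(-2πi/8)
= (-1)·ω_8^0 + (1)·ω_8^2 + (-2)·ω_8^4 + (2)·ω_8^6 + (2)·ω_8^8 + (-1)·ω_8^10 + (0)·ω_8^12 + (-1)·ω_8^14

X[2] = 3+1i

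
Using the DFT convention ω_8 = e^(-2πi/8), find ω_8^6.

ω_8^6 = e^(-2πi·6/8)
= cos(-2π·6/8) + i·sin(-2π·6/8)
= cos(-12π/8) + i·sin(-12π/8)

ω_8^6 = cos(-12π/8) + i·sin(-12π/8) = 1i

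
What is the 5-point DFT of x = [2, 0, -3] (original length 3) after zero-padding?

Original 3-point DFT: [-1, 3.5000-2.5981i, 3.5000+2.5981i]
Zero-padded 5-point DFT provides frequency interpolation.

DFT_5([x, 0, ...]) = [-1, 4.4271+1.7634i, 1.0729-2.8532i, 1.0729+2.8532i, 4.4271-1.7634i]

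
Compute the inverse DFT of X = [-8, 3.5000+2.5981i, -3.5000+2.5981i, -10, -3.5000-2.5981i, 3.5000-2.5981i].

x[n] = (1/6) Σ(k=0 to 5) X[k] · e^(2πikn/6)

Computing each x[n]:
x[0] = -3
x[1] = 0
x[2] = -3
x[3] = -2
x[4] = -3
x[5] = 3

x = [-3, 0, -3, -2, -3, 3]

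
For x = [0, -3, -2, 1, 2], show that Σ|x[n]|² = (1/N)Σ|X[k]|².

Time domain:
Σ|x[n]|² = |0|² + |-3|² + |-2|² + |1|² + |2|² = 18.0000

Frequency domain:
(1/5)Σ|X[k]|² = (1/5)(|-2|² + |0.5000+6.5186i|² + |0.5000+0.0858i|² + |0.5000-0.0858i|² + |0.5000-6.5186i|²) = (1/5)·90.0000 = 18.0000

Both sides agree, confirming Parseval's theorem.

Σ|x[n]|² = (1/N)Σ|X[k]|² = 18.0000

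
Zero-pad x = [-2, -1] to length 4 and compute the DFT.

Original 2-point DFT: [-3, -1]
Zero-padded 4-point DFT provides frequency interpolation.

DFT_4([x, 0, ...]) = [-3, -2+1i, -1, -2-1i]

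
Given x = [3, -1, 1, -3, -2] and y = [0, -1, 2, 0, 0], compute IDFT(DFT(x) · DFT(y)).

(x ⊛ y)[n] = Σ(m=0 to 4) x[m] · y[(n-m) mod 5]

Computing each output sample:
(x ⊛ y)[0] = -4
(x ⊛ y)[1] = -7
(x ⊛ y)[2] = 7
(x ⊛ y)[3] = -3
(x ⊛ y)[4] = 5

x ⊛ y = [-4, -7, 7, -3, 5]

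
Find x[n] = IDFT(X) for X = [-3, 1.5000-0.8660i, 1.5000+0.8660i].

x[n] = (1/3) Σ(k=0 to 2) X[k] · e^(2πikn/3)

Computing each x[n]:
x[0] = 0
x[1] = -1
x[2] = -2

x = [0, -1, -2]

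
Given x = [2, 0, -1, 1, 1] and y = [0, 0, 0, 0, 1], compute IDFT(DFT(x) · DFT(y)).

(x ⊛ y)[n] = Σ(m=0 to 4) x[m] · y[(n-m) mod 5]

Computing each output sample:
(x ⊛ y)[0] = 0
(x ⊛ y)[1] = -1
(x ⊛ y)[2] = 1
(x ⊛ y)[3] = 1
(x ⊛ y)[4] = 2

x ⊛ y = [0, -1, 1, 1, 2]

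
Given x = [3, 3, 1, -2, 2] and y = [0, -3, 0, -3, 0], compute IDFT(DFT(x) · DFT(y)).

(x ⊛ y)[n] = Σ(m=0 to 4) x[m] · y[(n-m) mod 5]

Computing each output sample:
(x ⊛ y)[0] = -9
(x ⊛ y)[1] = -3
(x ⊛ y)[2] = -15
(x ⊛ y)[3] = -12
(x ⊛ y)[4] = -3

x ⊛ y = [-9, -3, -15, -12, -3]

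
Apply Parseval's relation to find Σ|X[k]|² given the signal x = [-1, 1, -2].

Parseval: Σ|x[n]|² = (1/N)Σ|X[k]|², so Σ|X[k]|² = N·Σ|x[n]|² = 3·6.0000

Σ|X[k]|² = N·Σ|x[n]|² = 3·6.0000 = 18.0000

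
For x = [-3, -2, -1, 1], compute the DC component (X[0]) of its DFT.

X[0] = Σ(n=0 to 3) x[n] · ω_4^0 = Σ x[n]
= (-3) + (-2) + (-1) + (1)

X[0] = -5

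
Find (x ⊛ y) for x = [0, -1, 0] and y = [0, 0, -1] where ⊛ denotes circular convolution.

(x ⊛ y)[n] = Σ(m=0 to 2) x[m] · y[(n-m) mod 3]

Computing each output sample:
(x ⊛ y)[0] = 1
(x ⊛ y)[1] = 0
(x ⊛ y)[2] = 0

x ⊛ y = [1, 0, 0]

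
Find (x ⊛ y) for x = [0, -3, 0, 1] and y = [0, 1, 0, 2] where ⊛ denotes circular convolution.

(x ⊛ y)[n] = Σ(m=0 to 3) x[m] · y[(n-m) mod 4]

Computing each output sample:
(x ⊛ y)[0] = -5
(x ⊛ y)[1] = 0
(x ⊛ y)[2] = -1
(x ⊛ y)[3] = 0

x ⊛ y = [-5, 0, -1, 0]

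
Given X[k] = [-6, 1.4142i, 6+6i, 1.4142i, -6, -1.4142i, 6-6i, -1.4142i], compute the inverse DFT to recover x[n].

x[n] = (1/8) Σ(k=0 to 7) X[k] · e^(2πikn/8)

Computing each x[n]:
x[0] = 0
x[1] = -2
x[2] = -3
x[3] = 1
x[4] = 0
x[5] = -1
x[6] = -3
x[7] = 2

x = [0, -2, -3, 1, 0, -1, -3, 2]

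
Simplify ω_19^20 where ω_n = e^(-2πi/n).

Since ω_19^19 = 1, powers reduce modulo 19.
20 mod 19 = 1
So ω_19^20 = ω_19^1 = e^(-2πi·1/19)

ω_19^20 = ω_19^1 = 0.9458-0.3247i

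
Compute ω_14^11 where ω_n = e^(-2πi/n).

ω_14^11 = e^(-2πi·11/14)
= cos(-2π·11/14) + i·sin(-2π·11/14)
= cos(-22π/14) + i·sin(-22π/14)

ω_14^11 = cos(-22π/14) + i·sin(-22π/14) = 0.2225+0.9749i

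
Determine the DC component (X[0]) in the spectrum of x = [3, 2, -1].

X[0] = Σ(n=0 to 2) x[n] · ω_3^0 = Σ x[n]
= (3) + (2) + (-1)

X[0] = 4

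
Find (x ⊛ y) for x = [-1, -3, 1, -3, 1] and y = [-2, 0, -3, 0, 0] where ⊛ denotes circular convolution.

(x ⊛ y)[n] = Σ(m=0 to 4) x[m] · y[(n-m) mod 5]

Computing each output sample:
(x ⊛ y)[0] = 11
(x ⊛ y)[1] = 3
(x ⊛ y)[2] = 1
(x ⊛ y)[3] = 15
(x ⊛ y)[4] = -5

x ⊛ y = [11, 3, 1, 15, -5]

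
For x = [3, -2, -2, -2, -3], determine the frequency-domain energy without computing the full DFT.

Parseval: Σ|x[n]|² = (1/N)Σ|X[k]|², so Σ|X[k]|² = N·Σ|x[n]|² = 5·30.0000

Σ|X[k]|² = N·Σ|x[n]|² = 5·30.0000 = 150.0000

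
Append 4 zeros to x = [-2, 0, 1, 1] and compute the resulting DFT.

Original 4-point DFT: [0, -3+1i, -2, -3-1i]
Zero-padded 8-point DFT provides frequency interpolation.

DFT_8([x, 0, ...]) = [0, -2.7071-1.7071i, -3+1i, -1.2929+0.2929i, -2, -1.2929-0.2929i, -3-1i, -2.7071+1.7071i]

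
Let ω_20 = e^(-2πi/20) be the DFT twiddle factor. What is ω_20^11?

ω_20^11 = e^(-2πi·11/20)
= cos(-2π·11/20) + i·sin(-2π·11/20)
= cos(-22π/20) + i·sin(-22π/20)

ω_20^11 = cos(-22π/20) + i·sin(-22π/20) = -0.9511+0.3090i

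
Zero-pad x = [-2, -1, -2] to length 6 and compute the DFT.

Original 3-point DFT: [-5, -0.5000-0.8660i, -0.5000+0.8660i]
Zero-padded 6-point DFT provides frequency interpolation.

DFT_6([x, 0, ...]) = [-5, -1.5000+2.5981i, -0.5000-0.8660i, -3, -0.5000+0.8660i, -1.5000-2.5981i]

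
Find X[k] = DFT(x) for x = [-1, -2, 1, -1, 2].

X[k] = Σ(n=0 to 4) x[n] · ω_5^(nk)
where ω_5 = e^(-2πi/5)

Computing each X[k]:
X[0] = -1
X[1] = -1.0000+2.6287i
X[2] = -1.0000+4.2533i
X[3] = -1.0000-4.2533i
X[4] = -1.0000-2.6287i

X = [-1, -1.0000+2.6287i, -1.0000+4.2533i, -1.0000-4.2533i, -1.0000-2.6287i]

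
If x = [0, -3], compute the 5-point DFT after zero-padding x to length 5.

Original 2-point DFT: [-3, 3]
Zero-padded 5-point DFT provides frequency interpolation.

DFT_5([x, 0, ...]) = [-3, -0.9271+2.8532i, 2.4271+1.7634i, 2.4271-1.7634i, -0.9271-2.8532i]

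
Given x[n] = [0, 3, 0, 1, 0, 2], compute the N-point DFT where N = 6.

X[k] = Σ(n=0 to 5) x[n] · ω_6^(nk)
where ω_6 = e^(-2πi/6)

Computing each X[k]:
X[0] = 6
X[1] = 1.5000-0.8660i
X[2] = -1.5000-0.8660i
X[3] = -6
X[4] = -1.5000+0.8660i
X[5] = 1.5000+0.8660i

X = [6, 1.5000-0.8660i, -1.5000-0.8660i, -6, -1.5000+0.8660i, 1.5000+0.8660i]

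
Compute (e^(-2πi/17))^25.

Since ω_17^17 = 1, powers reduce modulo 17.
25 mod 17 = 8
So ω_17^25 = ω_17^8 = e^(-2πi·8/17)

ω_17^25 = ω_17^8 = -0.9830-0.1837i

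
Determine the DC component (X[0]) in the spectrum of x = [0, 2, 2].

X[0] = Σ(n=0 to 2) x[n] · ω_3^0 = Σ x[n]
= (0) + (2) + (2)

X[0] = 4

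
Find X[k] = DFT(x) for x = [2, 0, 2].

X[k] = Σ(n=0 to 2) x[n] · ω_3^(nk)
where ω_3 = e^(-2πi/3)

Computing each X[k]:
X[0] = 4
X[1] = 1.0000+1.7321i
X[2] = 1.0000-1.7321i

X = [4, 1.0000+1.7321i, 1.0000-1.7321i]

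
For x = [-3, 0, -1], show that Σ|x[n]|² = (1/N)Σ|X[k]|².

Time domain:
Σ|x[n]|² = |-3|² + |0|² + |-1|² = 10.0000

Frequency domain:
(1/3)Σ|X[k]|² = (1/3)(|-4|² + |-2.5000-0.8660i|² + |-2.5000+0.8660i|²) = (1/3)·30.0000 = 10.0000

Both sides agree, confirming Parseval's theorem.

Σ|x[n]|² = (1/N)Σ|X[k]|² = 10.0000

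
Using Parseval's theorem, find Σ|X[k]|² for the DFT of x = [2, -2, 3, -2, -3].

Parseval: Σ|x[n]|² = (1/N)Σ|X[k]|², so Σ|X[k]|² = N·Σ|x[n]|² = 5·30.0000

Σ|X[k]|² = N·Σ|x[n]|² = 5·30.0000 = 150.0000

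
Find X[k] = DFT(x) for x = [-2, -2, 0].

X[k] = Σ(n=0 to 2) x[n] · ω_3^(nk)
where ω_3 = e^(-2πi/3)

Computing each X[k]:
X[0] = -4
X[1] = -1.0000+1.7321i
X[2] = -1.0000-1.7321i

X = [-4, -1.0000+1.7321i, -1.0000-1.7321i]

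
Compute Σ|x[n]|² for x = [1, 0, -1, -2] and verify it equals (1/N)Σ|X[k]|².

Time domain:
Σ|x[n]|² = |1|² + |0|² + |-1|² + |-2|² = 6.0000

Frequency domain:
(1/4)Σ|X[k]|² = (1/4)(|-2|² + |2-2i|² + |2|² + |2+2i|²) = (1/4)·24.0000 = 6.0000

Both sides agree, confirming Parseval's theorem.

Σ|x[n]|² = (1/N)Σ|X[k]|² = 6.0000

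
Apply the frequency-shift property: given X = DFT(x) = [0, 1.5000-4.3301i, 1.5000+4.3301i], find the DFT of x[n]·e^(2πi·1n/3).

Modulation property: DFT(ω_3^(-1n)·x[n]) = X[(k-1) mod 3], so circularly shift X by 1 positions.

X[k-1] = [1.5000+4.3301i, 0, 1.5000-4.3301i]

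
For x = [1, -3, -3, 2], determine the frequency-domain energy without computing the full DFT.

Parseval: Σ|x[n]|² = (1/N)Σ|X[k]|², so Σ|X[k]|² = N·Σ|x[n]|² = 4·23.0000

Σ|X[k]|² = N·Σ|x[n]|² = 4·23.0000 = 92.0000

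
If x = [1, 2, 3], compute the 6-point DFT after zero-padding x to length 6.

Original 3-point DFT: [6, -1.5000+0.8660i, -1.5000-0.8660i]
Zero-padded 6-point DFT provides frequency interpolation.

DFT_6([x, 0, ...]) = [6, 0.5000-4.3301i, -1.5000+0.8660i, 2, -1.5000-0.8660i, 0.5000+4.3301i]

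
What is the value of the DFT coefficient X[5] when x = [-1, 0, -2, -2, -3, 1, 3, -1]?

X[5] = Σ(n=0 to 7) x[n] · ω_8^(5n) where ω_8 = e^(-2πi/8)
= (-1)·ω_8^0 + (0)·ω_8^5 + (-2)·ω_8^10 + (-2)·ω_8^15 + (-3)·ω_8^20 + (1)·ω_8^25 + (3)·ω_8^30 + (-1)·ω_8^35

X[5] = 2.0000+3.5858i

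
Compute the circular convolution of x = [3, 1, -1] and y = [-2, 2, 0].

(x ⊛ y)[n] = Σ(m=0 to 2) x[m] · y[(n-m) mod 3]

Computing each output sample:
(x ⊛ y)[0] = -8
(x ⊛ y)[1] = 4
(x ⊛ y)[2] = 4

x ⊛ y = [-8, 4, 4]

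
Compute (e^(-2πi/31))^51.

Since ω_31^31 = 1, powers reduce modulo 31.
51 mod 31 = 20
So ω_31^51 = ω_31^20 = e^(-2πi·20/31)

ω_31^51 = ω_31^20 = -0.6121+0.7908i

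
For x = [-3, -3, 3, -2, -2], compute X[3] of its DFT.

X[3] = Σ(n=0 to 4) x[n] · ω_5^(3n) where ω_5 = e^(-2πi/5)
= (-3)·ω_5^0 + (-3)·ω_5^3 + (3)·ω_5^6 + (-2)·ω_5^9 + (-2)·ω_5^12

X[3] = 1.3541-5.3431i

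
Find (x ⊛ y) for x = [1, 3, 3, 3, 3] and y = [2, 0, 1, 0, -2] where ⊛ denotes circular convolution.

(x ⊛ y)[n] = Σ(m=0 to 4) x[m] · y[(n-m) mod 5]

Computing each output sample:
(x ⊛ y)[0] = -1
(x ⊛ y)[1] = 3
(x ⊛ y)[2] = 1
(x ⊛ y)[3] = 3
(x ⊛ y)[4] = 7

x ⊛ y = [-1, 3, 1, 3, 7]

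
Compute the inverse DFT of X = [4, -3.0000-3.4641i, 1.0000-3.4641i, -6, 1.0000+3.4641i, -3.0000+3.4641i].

x[n] = (1/6) Σ(k=0 to 5) X[k] · e^(2πikn/6)

Computing each x[n]:
x[0] = -1
x[1] = 3
x[2] = 0
x[3] = 3
x[4] = 0
x[5] = -1

x = [-1, 3, 0, 3, 0, -1]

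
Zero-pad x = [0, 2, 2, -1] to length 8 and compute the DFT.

Original 4-point DFT: [3, -2-3i, 1, -2+3i]
Zero-padded 8-point DFT provides frequency interpolation.

DFT_8([x, 0, ...]) = [3, 2.1213-2.7071i, -2-3i, -2.1213+1.2929i, 1, -2.1213-1.2929i, -2+3i, 2.1213+2.7071i]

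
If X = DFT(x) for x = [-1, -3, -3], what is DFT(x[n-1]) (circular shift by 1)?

Time shift by 1: X_shifted[k] = ω_3^(1k) · X[k]
Shifted x = [-3, -1, -3]

DFT(x[n-1]) = [-7, -1.0000-1.7321i, -1.0000+1.7321i]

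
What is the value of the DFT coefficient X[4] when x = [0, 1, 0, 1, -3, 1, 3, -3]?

X[4] = Σ(n=0 to 7) x[n] · ω_8^(4n) where ω_8 = e^(-2πi/8)
= (0)·ω_8^0 + (1)·ω_8^4 + (0)·ω_8^8 + (1)·ω_8^12 + (-3)·ω_8^16 + (1)·ω_8^20 + (3)·ω_8^24 + (-3)·ω_8^28

X[4] = 0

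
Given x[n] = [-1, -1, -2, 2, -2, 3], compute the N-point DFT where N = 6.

X[k] = Σ(n=0 to 5) x[n] · ω_6^(nk)
where ω_6 = e^(-2πi/6)

Computing each X[k]:
X[0] = -1
X[1] = 3.4641i
X[2] = 2.0000+3.4641i
X[3] = -9
X[4] = 2.0000-3.4641i
X[5] = -3.4641i

X = [-1, 3.4641i, 2.0000+3.4641i, -9, 2.0000-3.4641i, -3.4641i]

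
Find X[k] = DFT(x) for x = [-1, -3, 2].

X[k] = Σ(n=0 to 2) x[n] · ω_3^(nk)
where ω_3 = e^(-2πi/3)

Computing each X[k]:
X[0] = -2
X[1] = -0.5000+4.3301i
X[2] = -0.5000-4.3301i

X = [-2, -0.5000+4.3301i, -0.5000-4.3301i]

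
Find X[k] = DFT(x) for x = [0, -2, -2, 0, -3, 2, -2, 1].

X[k] = Σ(n=0 to 7) x[n] · ω_8^(nk)
where ω_8 = e^(-2πi/8)

Computing each X[k]:
X[0] = -6
X[1] = 0.8787+3.5355i
X[2] = 1+1i
X[3] = 5.1213+3.5355i
X[4] = -8
X[5] = 5.1213-3.5355i
X[6] = 1-1i
X[7] = 0.8787-3.5355i

X = [-6, 0.8787+3.5355i, 1+1i, 5.1213+3.5355i, -8, 5.1213-3.5355i, 1-1i, 0.8787-3.5355i]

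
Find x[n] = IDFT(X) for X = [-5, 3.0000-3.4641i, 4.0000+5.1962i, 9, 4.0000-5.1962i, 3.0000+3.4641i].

x[n] = (1/6) Σ(k=0 to 5) X[k] · e^(2πikn/6)

Computing each x[n]:
x[0] = 3
x[1] = -3
x[2] = 2
x[3] = -2
x[4] = -3
x[5] = -2

x = [3, -3, 2, -2, -3, -2]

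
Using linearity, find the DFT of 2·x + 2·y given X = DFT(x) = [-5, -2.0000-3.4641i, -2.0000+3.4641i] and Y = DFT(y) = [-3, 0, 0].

By linearity: DFT(2x + 2y) = 2·DFT(x) + 2·DFT(y)
= 2·[-5, -2.0000-3.4641i, -2.0000+3.4641i] + 2·[-3, 0, 0]

Computing element-wise:
Z[0] = 2·(-5) + 2·(-3) = -16
Z[1] = 2·(-2.0000-3.4641i) + 2·(0) = -4.0000-6.9282i
Z[2] = 2·(-2.0000+3.4641i) + 2·(0) = -4.0000+6.9282i

DFT(2x + 2y) = 2·X + 2·Y = [-16, -4.0000-6.9282i, -4.0000+6.9282i]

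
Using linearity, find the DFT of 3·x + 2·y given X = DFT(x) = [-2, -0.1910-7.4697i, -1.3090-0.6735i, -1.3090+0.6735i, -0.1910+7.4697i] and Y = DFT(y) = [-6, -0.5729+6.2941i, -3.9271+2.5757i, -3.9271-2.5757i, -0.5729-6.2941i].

By linearity: DFT(3x + 2y) = 3·DFT(x) + 2·DFT(y)
= 3·[-2, -0.1910-7.4697i, -1.3090-0.6735i, -1.3090+0.6735i, -0.1910+7.4697i] + 2·[-6, -0.5729+6.2941i, -3.9271+2.5757i, -3.9271-2.5757i, -0.5729-6.2941i]

Computing element-wise:
Z[0] = 3·(-2) + 2·(-6) = -18
Z[1] = 3·(-0.1910-7.4697i) + 2·(-0.5729+6.2941i) = -1.7188-9.8209i
Z[2] = 3·(-1.3090-0.6735i) + 2·(-3.9271+2.5757i) = -11.7812+3.1309i
Z[3] = 3·(-1.3090+0.6735i) + 2·(-3.9271-2.5757i) = -11.7812-3.1309i
Z[4] = 3·(-0.1910+7.4697i) + 2·(-0.5729-6.2941i) = -1.7188+9.8209i

DFT(3x + 2y) = 3·X + 2·Y = [-18, -1.7188-9.8209i, -11.7812+3.1309i, -11.7812-3.1309i, -1.7188+9.8209i]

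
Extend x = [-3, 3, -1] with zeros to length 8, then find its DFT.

Original 3-point DFT: [-1, -4.0000-3.4641i, -4.0000+3.4641i]
Zero-padded 8-point DFT provides frequency interpolation.

DFT_8([x, 0, ...]) = [-1, -0.8787-1.1213i, -2-3i, -5.1213-3.1213i, -7, -5.1213+3.1213i, -2+3i, -0.8787+1.1213i]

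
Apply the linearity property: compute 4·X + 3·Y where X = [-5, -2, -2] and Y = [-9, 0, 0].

By linearity: DFT(4x + 3y) = 4·DFT(x) + 3·DFT(y)
= 4·[-5, -2, -2] + 3·[-9, 0, 0]

Computing element-wise:
Z[0] = 4·(-5) + 3·(-9) = -47
Z[1] = 4·(-2) + 3·(0) = -8
Z[2] = 4·(-2) + 3·(0) = -8

DFT(4x + 3y) = 4·X + 3·Y = [-47, -8, -8]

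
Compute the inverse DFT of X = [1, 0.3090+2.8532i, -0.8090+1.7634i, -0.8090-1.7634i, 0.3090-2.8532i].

x[n] = (1/5) Σ(k=0 to 4) X[k] · e^(2πikn/5)

Computing each x[n]:
x[0] = 0
x[1] = -1
x[2] = 0
x[3] = 0
x[4] = 2

x = [0, -1, 0, 0, 2]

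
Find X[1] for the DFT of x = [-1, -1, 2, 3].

X[1] = Σ(n=0 to 3) x[n] · ω_4^(1n) where ω_4 = e^(-2πi/4)
= (-1)·ω_4^0 + (-1)·ω_4^1 + (2)·ω_4^2 + (3)·ω_4^3

X[1] = -3+4i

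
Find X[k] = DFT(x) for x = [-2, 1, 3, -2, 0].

X[k] = Σ(n=0 to 4) x[n] · ω_5^(nk)
where ω_5 = e^(-2πi/5)

Computing each X[k]:
X[0] = 0
X[1] = -2.5000-3.8900i
X[2] = -2.5000+4.1675i
X[3] = -2.5000-4.1675i
X[4] = -2.5000+3.8900i

X = [0, -2.5000-3.8900i, -2.5000+4.1675i, -2.5000-4.1675i, -2.5000+3.8900i]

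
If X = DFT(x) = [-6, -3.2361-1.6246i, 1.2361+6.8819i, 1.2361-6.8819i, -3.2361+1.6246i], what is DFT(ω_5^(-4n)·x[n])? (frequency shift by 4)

Modulation property: DFT(ω_5^(-4n)·x[n]) = X[(k-4) mod 5], so circularly shift X by 4 positions.

X[k-4] = [-3.2361-1.6246i, 1.2361+6.8819i, 1.2361-6.8819i, -3.2361+1.6246i, -6]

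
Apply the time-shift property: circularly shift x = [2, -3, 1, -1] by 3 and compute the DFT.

Time shift by 3: X_shifted[k] = ω_4^(3k) · X[k]
Shifted x = [-3, 1, -1, 2]

DFT(x[n-3]) = [-1, -2+1i, -7, -2-1i]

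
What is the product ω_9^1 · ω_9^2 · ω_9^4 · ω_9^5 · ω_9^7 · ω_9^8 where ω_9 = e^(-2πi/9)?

The primitive 9th roots of unity are ω_9^k for k coprime to 9: k ∈ {1, 2, 4, 5, 7, 8}
Their product equals the constant term of the cyclotomic polynomial Φ_9(x) up to sign.
For n ≥ 3, the product of all primitive nth roots of unity is 1. (For n=1 it is 1; for n=2 it is -1.)

1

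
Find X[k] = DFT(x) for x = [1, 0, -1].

X[k] = Σ(n=0 to 2) x[n] · ω_3^(nk)
where ω_3 = e^(-2πi/3)

Computing each X[k]:
X[0] = 0
X[1] = 1.5000-0.8660i
X[2] = 1.5000+0.8660i

X = [0, 1.5000-0.8660i, 1.5000+0.8660i]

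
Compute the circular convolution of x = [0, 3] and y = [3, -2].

(x ⊛ y)[n] = Σ(m=0 to 1) x[m] · y[(n-m) mod 2]

Computing each output sample:
(x ⊛ y)[0] = -6
(x ⊛ y)[1] = 9

x ⊛ y = [-6, 9]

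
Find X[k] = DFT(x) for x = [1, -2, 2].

X[k] = Σ(n=0 to 2) x[n] · ω_3^(nk)
where ω_3 = e^(-2πi/3)

Computing each X[k]:
X[0] = 1
X[1] = 1.0000+3.4641i
X[2] = 1.0000-3.4641i

X = [1, 1.0000+3.4641i, 1.0000-3.4641i]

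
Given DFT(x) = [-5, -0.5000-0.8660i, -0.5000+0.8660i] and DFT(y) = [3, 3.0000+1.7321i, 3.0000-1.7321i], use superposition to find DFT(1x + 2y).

By linearity: DFT(1x + 2y) = 1·DFT(x) + 2·DFT(y)
= 1·[-5, -0.5000-0.8660i, -0.5000+0.8660i] + 2·[3, 3.0000+1.7321i, 3.0000-1.7321i]

Computing element-wise:
Z[0] = 1·(-5) + 2·(3) = 1
Z[1] = 1·(-0.5000-0.8660i) + 2·(3.0000+1.7321i) = 5.5000+2.5982i
Z[2] = 1·(-0.5000+0.8660i) + 2·(3.0000-1.7321i) = 5.5000-2.5982i

DFT(1x + 2y) = 1·X + 2·Y = [1, 5.5000+2.5982i, 5.5000-2.5982i]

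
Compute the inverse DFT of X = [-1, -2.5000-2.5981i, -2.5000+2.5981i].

x[n] = (1/3) Σ(k=0 to 2) X[k] · e^(2πikn/3)

Computing each x[n]:
x[0] = -2
x[1] = 2
x[2] = -1

x = [-2, 2, -1]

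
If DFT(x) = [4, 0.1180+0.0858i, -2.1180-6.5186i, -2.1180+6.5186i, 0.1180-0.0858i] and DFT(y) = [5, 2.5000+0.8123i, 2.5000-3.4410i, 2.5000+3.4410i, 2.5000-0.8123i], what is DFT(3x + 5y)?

By linearity: DFT(3x + 5y) = 3·DFT(x) + 5·DFT(y)
= 3·[4, 0.1180+0.0858i, -2.1180-6.5186i, -2.1180+6.5186i, 0.1180-0.0858i] + 5·[5, 2.5000+0.8123i, 2.5000-3.4410i, 2.5000+3.4410i, 2.5000-0.8123i]

Computing element-wise:
Z[0] = 3·(4) + 5·(5) = 37
Z[1] = 3·(0.1180+0.0858i) + 5·(2.5000+0.8123i) = 12.8540+4.3189i
Z[2] = 3·(-2.1180-6.5186i) + 5·(2.5000-3.4410i) = 6.1460-36.7608i
Z[3] = 3·(-2.1180+6.5186i) + 5·(2.5000+3.4410i) = 6.1460+36.7608i
Z[4] = 3·(0.1180-0.0858i) + 5·(2.5000-0.8123i) = 12.8540-4.3189i

DFT(3x + 5y) = 3·X + 5·Y = [37, 12.8540+4.3189i, 6.1460-36.7608i, 6.1460+36.7608i, 12.8540-4.3189i]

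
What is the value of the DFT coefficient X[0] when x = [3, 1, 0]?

X[0] = Σ(n=0 to 2) x[n] · ω_3^0 = Σ x[n]
= (3) + (1) + (0)

X[0] = 4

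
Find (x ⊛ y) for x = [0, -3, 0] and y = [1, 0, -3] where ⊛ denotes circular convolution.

(x ⊛ y)[n] = Σ(m=0 to 2) x[m] · y[(n-m) mod 3]

Computing each output sample:
(x ⊛ y)[0] = 9
(x ⊛ y)[1] = -3
(x ⊛ y)[2] = 0

x ⊛ y = [9, -3, 0]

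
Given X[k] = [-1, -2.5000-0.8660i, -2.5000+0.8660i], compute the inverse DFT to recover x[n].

x[n] = (1/3) Σ(k=0 to 2) X[k] · e^(2πikn/3)

Computing each x[n]:
x[0] = -2
x[1] = 1
x[2] = 0

x = [-2, 1, 0]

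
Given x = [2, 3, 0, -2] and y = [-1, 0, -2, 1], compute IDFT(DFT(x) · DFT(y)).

(x ⊛ y)[n] = Σ(m=0 to 3) x[m] · y[(n-m) mod 4]

Computing each output sample:
(x ⊛ y)[0] = 1
(x ⊛ y)[1] = 1
(x ⊛ y)[2] = -6
(x ⊛ y)[3] = -2

x ⊛ y = [1, 1, -6, -2]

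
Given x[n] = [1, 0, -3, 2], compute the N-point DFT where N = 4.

X[k] = Σ(n=0 to 3) x[n] · ω_4^(nk)
where ω_4 = e^(-2πi/4)

Computing each X[k]:
X[0] = 0
X[1] = 4+2i
X[2] = -4
X[3] = 4-2i

X = [0, 4+2i, -4, 4-2i]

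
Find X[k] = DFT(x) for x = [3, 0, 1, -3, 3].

X[k] = Σ(n=0 to 4) x[n] · ω_5^(nk)
where ω_5 = e^(-2πi/5)

Computing each X[k]:
X[0] = 4
X[1] = 5.5451+0.5020i
X[2] = -0.0451+5.5676i
X[3] = -0.0451-5.5676i
X[4] = 5.5451-0.5020i

X = [4, 5.5451+0.5020i, -0.0451+5.5676i, -0.0451-5.5676i, 5.5451-0.5020i]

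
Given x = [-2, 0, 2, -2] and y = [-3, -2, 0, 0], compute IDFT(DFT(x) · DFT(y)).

(x ⊛ y)[n] = Σ(m=0 to 3) x[m] · y[(n-m) mod 4]

Computing each output sample:
(x ⊛ y)[0] = 10
(x ⊛ y)[1] = 4
(x ⊛ y)[2] = -6
(x ⊛ y)[3] = 2

x ⊛ y = [10, 4, -6, 2]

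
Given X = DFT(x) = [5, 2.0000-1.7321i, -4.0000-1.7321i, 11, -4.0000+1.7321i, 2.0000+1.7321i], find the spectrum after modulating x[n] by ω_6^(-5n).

Modulation property: DFT(ω_6^(-5n)·x[n]) = X[(k-5) mod 6], so circularly shift X by 5 positions.

X[k-5] = [2.0000-1.7321i, -4.0000-1.7321i, 11, -4.0000+1.7321i, 2.0000+1.7321i, 5]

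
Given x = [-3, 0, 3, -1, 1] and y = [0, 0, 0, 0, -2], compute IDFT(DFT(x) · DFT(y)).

(x ⊛ y)[n] = Σ(m=0 to 4) x[m] · y[(n-m) mod 5]

Computing each output sample:
(x ⊛ y)[0] = 0
(x ⊛ y)[1] = -6
(x ⊛ y)[2] = 2
(x ⊛ y)[3] = -2
(x ⊛ y)[4] = 6

x ⊛ y = [0, -6, 2, -2, 6]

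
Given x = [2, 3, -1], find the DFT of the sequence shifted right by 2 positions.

Time shift by 2: X_shifted[k] = ω_3^(2k) · X[k]
Shifted x = [3, -1, 2]

DFT(x[n-2]) = [4, 2.5000+2.5981i, 2.5000-2.5981i]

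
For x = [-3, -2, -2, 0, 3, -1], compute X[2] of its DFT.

X[2] = Σ(n=0 to 5) x[n] · ω_6^(2n) where ω_6 = e^(-2πi/6)
= (-3)·ω_6^0 + (-2)·ω_6^2 + (-2)·ω_6^4 + (0)·ω_6^6 + (3)·ω_6^8 + (-1)·ω_6^10

X[2] = -2.0000-3.4641i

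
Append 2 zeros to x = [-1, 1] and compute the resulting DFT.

Original 2-point DFT: [0, -2]
Zero-padded 4-point DFT provides frequency interpolation.

DFT_4([x, 0, ...]) = [0, -1-1i, -2, -1+1i]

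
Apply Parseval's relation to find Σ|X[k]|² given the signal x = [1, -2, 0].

Parseval: Σ|x[n]|² = (1/N)Σ|X[k]|², so Σ|X[k]|² = N·Σ|x[n]|² = 3·5.0000

Σ|X[k]|² = N·Σ|x[n]|² = 3·5.0000 = 15.0000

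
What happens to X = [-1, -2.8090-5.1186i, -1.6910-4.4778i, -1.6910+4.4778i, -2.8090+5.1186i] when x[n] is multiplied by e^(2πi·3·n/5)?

Modulation property: DFT(ω_5^(-3n)·x[n]) = X[(k-3) mod 5], so circularly shift X by 3 positions.

X[k-3] = [-1.6910-4.4778i, -1.6910+4.4778i, -2.8090+5.1186i, -1, -2.8090-5.1186i]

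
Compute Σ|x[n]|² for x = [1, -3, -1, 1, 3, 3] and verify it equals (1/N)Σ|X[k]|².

Time domain:
Σ|x[n]|² = |1|² + |-3|² + |-1|² + |1|² + |3|² + |3|² = 30.0000

Frequency domain:
(1/6)Σ|X[k]|² = (1/6)(|4|² + |-1.0000+8.6603i|² + |1.0000+1.7321i|² + |2|² + |1.0000-1.7321i|² + |-1.0000-8.6603i|²) = (1/6)·180.0000 = 30.0000

Both sides agree, confirming Parseval's theorem.

Σ|x[n]|² = (1/N)Σ|X[k]|² = 30.0000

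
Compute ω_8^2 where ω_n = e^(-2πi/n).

ω_8^2 = e^(-2πi·2/8)
= cos(-2π·2/8) + i·sin(-2π·2/8)
= cos(-4π/8) + i·sin(-4π/8)

ω_8^2 = cos(-4π/8) + i·sin(-4π/8) = -1i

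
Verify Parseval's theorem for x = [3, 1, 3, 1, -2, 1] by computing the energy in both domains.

Time domain:
Σ|x[n]|² = |3|² + |1|² + |3|² + |1|² + |-2|² + |1|² = 25.0000

Frequency domain:
(1/6)Σ|X[k]|² = (1/6)(|7|² + |2.5000-4.3301i|² + |2.5000+4.3301i|² + |1|² + |2.5000-4.3301i|² + |2.5000+4.3301i|²) = (1/6)·150.0000 = 25.0000

Both sides agree, confirming Parseval's theorem.

Σ|x[n]|² = (1/N)Σ|X[k]|² = 25.0000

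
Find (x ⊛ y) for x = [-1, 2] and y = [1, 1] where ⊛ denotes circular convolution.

(x ⊛ y)[n] = Σ(m=0 to 1) x[m] · y[(n-m) mod 2]

Computing each output sample:
(x ⊛ y)[0] = 1
(x ⊛ y)[1] = 1

x ⊛ y = [1, 1]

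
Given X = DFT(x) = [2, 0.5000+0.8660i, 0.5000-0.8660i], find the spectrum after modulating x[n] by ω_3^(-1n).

Modulation property: DFT(ω_3^(-1n)·x[n]) = X[(k-1) mod 3], so circularly shift X by 1 positions.

X[k-1] = [0.5000-0.8660i, 2, 0.5000+0.8660i]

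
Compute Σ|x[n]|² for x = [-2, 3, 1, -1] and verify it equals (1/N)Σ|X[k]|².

Time domain:
Σ|x[n]|² = |-2|² + |3|² + |1|² + |-1|² = 15.0000

Frequency domain:
(1/4)Σ|X[k]|² = (1/4)(|1|² + |-3-4i|² + |-3|² + |-3+4i|²) = (1/4)·60.0000 = 15.0000

Both sides agree, confirming Parseval's theorem.

Σ|x[n]|² = (1/N)Σ|X[k]|² = 15.0000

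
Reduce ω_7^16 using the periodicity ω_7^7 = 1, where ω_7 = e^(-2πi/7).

Since ω_7^7 = 1, powers reduce modulo 7.
16 mod 7 = 2
So ω_7^16 = ω_7^2 = e^(-2πi·2/7)

ω_7^16 = ω_7^2 = -0.2225-0.9749i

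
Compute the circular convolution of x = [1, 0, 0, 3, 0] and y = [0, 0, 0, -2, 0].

(x ⊛ y)[n] = Σ(m=0 to 4) x[m] · y[(n-m) mod 5]

Computing each output sample:
(x ⊛ y)[0] = 0
(x ⊛ y)[1] = -6
(x ⊛ y)[2] = 0
(x ⊛ y)[3] = -2
(x ⊛ y)[4] = 0

x ⊛ y = [0, -6, 0, -2, 0]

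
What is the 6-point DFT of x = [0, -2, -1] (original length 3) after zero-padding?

Original 3-point DFT: [-3, 1.5000+0.8660i, 1.5000-0.8660i]
Zero-padded 6-point DFT provides frequency interpolation.

DFT_6([x, 0, ...]) = [-3, -0.5000+2.5981i, 1.5000+0.8660i, 1, 1.5000-0.8660i, -0.5000-2.5981i]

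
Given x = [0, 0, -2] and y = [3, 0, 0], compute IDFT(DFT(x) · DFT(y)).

(x ⊛ y)[n] = Σ(m=0 to 2) x[m] · y[(n-m) mod 3]

Computing each output sample:
(x ⊛ y)[0] = 0
(x ⊛ y)[1] = 0
(x ⊛ y)[2] = -6

x ⊛ y = [0, 0, -6]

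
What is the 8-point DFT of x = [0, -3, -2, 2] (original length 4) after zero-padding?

Original 4-point DFT: [-3, 2+5i, -1, 2-5i]
Zero-padded 8-point DFT provides frequency interpolation.

DFT_8([x, 0, ...]) = [-3, -3.5355+2.7071i, 2+5i, 3.5355-1.2929i, -1, 3.5355+1.2929i, 2-5i, -3.5355-2.7071i]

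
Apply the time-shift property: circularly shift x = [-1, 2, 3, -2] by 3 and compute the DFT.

Time shift by 3: X_shifted[k] = ω_4^(3k) · X[k]
Shifted x = [2, 3, -2, -1]

DFT(x[n-3]) = [2, 4-4i, -2, 4+4i]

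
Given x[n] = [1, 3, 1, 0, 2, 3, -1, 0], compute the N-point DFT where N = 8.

X[k] = Σ(n=0 to 7) x[n] · ω_8^(nk)
where ω_8 = e^(-2πi/8)

Computing each X[k]:
X[0] = 9
X[1] = -1-2i
X[2] = 3-6i
X[3] = -1+2i
X[4] = -3
X[5] = -1-2i
X[6] = 3+6i
X[7] = -1+2i

X = [9, -1-2i, 3-6i, -1+2i, -3, -1-2i, 3+6i, -1+2i]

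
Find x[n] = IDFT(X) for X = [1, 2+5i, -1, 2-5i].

x[n] = (1/4) Σ(k=0 to 3) X[k] · e^(2πikn/4)

Computing each x[n]:
x[0] = 1
x[1] = -2
x[2] = -1
x[3] = 3

x = [1, -2, -1, 3]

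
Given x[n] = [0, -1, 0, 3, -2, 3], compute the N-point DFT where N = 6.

X[k] = Σ(n=0 to 5) x[n] · ω_6^(nk)
where ω_6 = e^(-2πi/6)

Computing each X[k]:
X[0] = 3
X[1] = -1.0000+1.7321i
X[2] = 3.0000+5.1962i
X[3] = -7
X[4] = 3.0000-5.1962i
X[5] = -1.0000-1.7321i

X = [3, -1.0000+1.7321i, 3.0000+5.1962i, -7, 3.0000-5.1962i, -1.0000-1.7321i]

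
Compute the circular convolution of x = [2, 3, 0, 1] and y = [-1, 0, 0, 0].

(x ⊛ y)[n] = Σ(m=0 to 3) x[m] · y[(n-m) mod 4]

Computing each output sample:
(x ⊛ y)[0] = -2
(x ⊛ y)[1] = -3
(x ⊛ y)[2] = 0
(x ⊛ y)[3] = -1

x ⊛ y = [-2, -3, 0, -1]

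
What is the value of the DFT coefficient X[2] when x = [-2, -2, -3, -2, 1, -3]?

X[2] = Σ(n=0 to 5) x[n] · ω_6^(2n) where ω_6 = e^(-2πi/6)
= (-2)·ω_6^0 + (-2)·ω_6^2 + (-3)·ω_6^4 + (-2)·ω_6^6 + (1)·ω_6^8 + (-3)·ω_6^10

X[2] = -0.5000-4.3301i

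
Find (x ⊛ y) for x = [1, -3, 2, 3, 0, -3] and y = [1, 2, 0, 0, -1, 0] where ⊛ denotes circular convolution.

(x ⊛ y)[n] = Σ(m=0 to 5) x[m] · y[(n-m) mod 6]

Computing each output sample:
(x ⊛ y)[0] = -7
(x ⊛ y)[1] = -4
(x ⊛ y)[2] = -4
(x ⊛ y)[3] = 10
(x ⊛ y)[4] = 5
(x ⊛ y)[5] = 0

x ⊛ y = [-7, -4, -4, 10, 5, 0]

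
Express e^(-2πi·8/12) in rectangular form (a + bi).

ω_12^8 = e^(-2πi·8/12)
= cos(-2π·8/12) + i·sin(-2π·8/12)
= cos(-16π/12) + i·sin(-16π/12)

ω_12^8 = cos(-16π/12) + i·sin(-16π/12) = -0.5000+0.8660i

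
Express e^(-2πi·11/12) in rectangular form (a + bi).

ω_12^11 = e^(-2πi·11/12)
= cos(-2π·11/12) + i·sin(-2π·11/12)
= cos(-22π/12) + i·sin(-22π/12)

ω_12^11 = cos(-22π/12) + i·sin(-22π/12) = 0.8660+0.5000i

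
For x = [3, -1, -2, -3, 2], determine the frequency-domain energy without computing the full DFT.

Parseval: Σ|x[n]|² = (1/N)Σ|X[k]|², so Σ|X[k]|² = N·Σ|x[n]|² = 5·27.0000

Σ|X[k]|² = N·Σ|x[n]|² = 5·27.0000 = 135.0000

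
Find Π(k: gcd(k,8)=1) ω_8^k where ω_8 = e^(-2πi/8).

The primitive 8th roots of unity are ω_8^k for k coprime to 8: k ∈ {1, 3, 5, 7}
Their product equals the constant term of the cyclotomic polynomial Φ_8(x) up to sign.
For n ≥ 3, the product of all primitive nth roots of unity is 1. (For n=1 it is 1; for n=2 it is -1.)

1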